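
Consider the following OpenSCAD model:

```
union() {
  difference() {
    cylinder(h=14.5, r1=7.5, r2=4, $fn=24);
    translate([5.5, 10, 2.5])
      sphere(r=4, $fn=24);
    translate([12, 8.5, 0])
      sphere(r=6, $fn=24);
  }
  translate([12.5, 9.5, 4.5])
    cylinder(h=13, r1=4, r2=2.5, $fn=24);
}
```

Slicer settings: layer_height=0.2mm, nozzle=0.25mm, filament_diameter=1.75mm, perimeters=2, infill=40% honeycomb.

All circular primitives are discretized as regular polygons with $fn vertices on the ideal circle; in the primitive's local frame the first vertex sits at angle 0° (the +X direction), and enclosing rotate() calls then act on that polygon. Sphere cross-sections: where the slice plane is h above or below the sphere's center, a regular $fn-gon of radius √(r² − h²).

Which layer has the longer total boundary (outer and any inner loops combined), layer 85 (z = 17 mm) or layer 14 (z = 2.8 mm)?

Layer 85 (z = 17): the cone does not reach this height (z outside [0, 14.5]); the sphere at (5.5, 10) does not reach this height (|z−center|=14.500 > r=4); the sphere at (12, 8.5) does not reach this height (|z−center|=17.000 > r=6); Taking the first minus the rest: the first operand is absent here, so nothing remains; the cone at (12.5, 9.5) (r1=4→r2=2.5) has section circumradius 2.558 here — a regular 24-gon (perimeter = 2·24·2.558·sin(180°/24) = 16.02 mm); Merging all regions: only the cone at (12.5, 9.5) is present, so the union is just that shape — boundary = 16.02 mm. So its perimeter = 16.02 mm. Layer 14 (z = 2.8): the cone: at t=0.193 of its height the radius interpolates to r₁+(r₂−r₁)t = 6.824, giving a regular 24-gon of that circumradius (perimeter = 2·24·6.824·sin(180°/24) = 42.75 mm); the r=4 sphere at (5.5, 10) slices to a regular 24-gon of circumradius 3.989 (√(r²−h²) with h=0.3 from center) (perimeter = 2·24·3.989·sin(180°/24) = 24.99 mm); the r=6 sphere at (12, 8.5) contributes a regular 24-gon of circumradius √(6²−2.8²) = 5.307 (perimeter = 2·24·5.307·sin(180°/24) = 33.25 mm); Subtracting the remaining from the first: starting from the cone, the r=4 sphere at (5.5, 10) misses the remaining region (no effect); the r=6 sphere at (12, 8.5) misses the remaining region (no effect) — boundary = 42.75 mm; the cone at (12.5, 9.5) is absent (z outside [4.5, 17.5]); Taking the union: only that combined region is present, so the union is just that shape — boundary = 42.75 mm. So its perimeter = 42.75 mm. Layer 14 is larger (42.75 vs 16.02 mm).

layer 14 (z = 2.8 mm)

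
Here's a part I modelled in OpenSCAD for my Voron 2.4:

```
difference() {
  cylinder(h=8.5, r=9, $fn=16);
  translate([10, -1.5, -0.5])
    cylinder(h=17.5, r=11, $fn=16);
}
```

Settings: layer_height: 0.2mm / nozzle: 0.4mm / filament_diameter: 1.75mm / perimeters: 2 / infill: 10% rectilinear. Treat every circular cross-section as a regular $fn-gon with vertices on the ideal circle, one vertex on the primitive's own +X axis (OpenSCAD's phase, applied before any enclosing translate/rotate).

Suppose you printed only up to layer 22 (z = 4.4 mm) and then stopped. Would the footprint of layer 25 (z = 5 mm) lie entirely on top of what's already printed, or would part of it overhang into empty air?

entirely on top

Compare the two slices. At z = 4.4: the cylinder: section is a regular 16-gon, circumradius r=9 (area = (16/2)·9.000²·sin(360°/16) = 247.98 mm²); the r=11 cylinder at (10, -1.5) contributes a regular 16-gon of circumradius 11 (area = (16/2)·11.000²·sin(360°/16) = 370.44 mm²); Taking the first minus the rest: starting from the r=9 cylinder (247.98 mm²), the r=11 cylinder at (10, -1.5) partially overlaps it — only the 114.24 mm² overlap (of its 370.44 mm²) is removed, clipping the outline — area = 133.74 mm². At z = 5: the cylinder: section is a regular 16-gon, circumradius r=9 (area = (16/2)·9.000²·sin(360°/16) = 247.98 mm²); the r=11 cylinder at (10, -1.5) contributes a regular 16-gon of circumradius 11 (area = (16/2)·11.000²·sin(360°/16) = 370.44 mm²); Taking the first minus the rest: starting from the r=9 cylinder (247.98 mm²), the r=11 cylinder at (10, -1.5) partially overlaps it — only the 114.24 mm² overlap (of its 370.44 mm²) is removed, clipping the outline — area = 133.74 mm². Checking containment: the cross-section at z = 5 is a subset of the cross-section at z = 4.4.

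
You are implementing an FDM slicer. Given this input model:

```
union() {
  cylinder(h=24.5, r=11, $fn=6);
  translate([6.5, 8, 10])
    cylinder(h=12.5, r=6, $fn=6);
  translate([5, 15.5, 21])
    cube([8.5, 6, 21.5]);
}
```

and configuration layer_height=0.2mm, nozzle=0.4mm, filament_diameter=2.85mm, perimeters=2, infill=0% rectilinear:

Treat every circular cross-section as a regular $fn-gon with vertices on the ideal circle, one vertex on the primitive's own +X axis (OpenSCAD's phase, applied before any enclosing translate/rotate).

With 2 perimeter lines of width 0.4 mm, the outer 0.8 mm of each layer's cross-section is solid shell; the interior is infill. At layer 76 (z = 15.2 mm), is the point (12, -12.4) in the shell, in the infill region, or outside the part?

At z = 15.2 mm: the r=11 cylinder gives a regular 6-gon of circumradius 11 (constant along its height); the r=6 cylinder at (6.5, 8) gives a regular 6-gon of circumradius 6 (constant along its height); the cube at (5, 15.5) does not reach this height (z outside [21, 42.5]); Taking the union: the regions partially overlap (shared area 38.19 mm²), so overlapping operands fuse into one piece — 1 connected region. Overall, the cross-section is a single solid region. The nearest boundary edge runs (11.00, 0.00)→(5.50, -9.53); distance from the point to it = 7.07 mm. The point is not inside any of the regions above, so it lies outside the cross-section (7.07 mm from the nearest boundary).

outside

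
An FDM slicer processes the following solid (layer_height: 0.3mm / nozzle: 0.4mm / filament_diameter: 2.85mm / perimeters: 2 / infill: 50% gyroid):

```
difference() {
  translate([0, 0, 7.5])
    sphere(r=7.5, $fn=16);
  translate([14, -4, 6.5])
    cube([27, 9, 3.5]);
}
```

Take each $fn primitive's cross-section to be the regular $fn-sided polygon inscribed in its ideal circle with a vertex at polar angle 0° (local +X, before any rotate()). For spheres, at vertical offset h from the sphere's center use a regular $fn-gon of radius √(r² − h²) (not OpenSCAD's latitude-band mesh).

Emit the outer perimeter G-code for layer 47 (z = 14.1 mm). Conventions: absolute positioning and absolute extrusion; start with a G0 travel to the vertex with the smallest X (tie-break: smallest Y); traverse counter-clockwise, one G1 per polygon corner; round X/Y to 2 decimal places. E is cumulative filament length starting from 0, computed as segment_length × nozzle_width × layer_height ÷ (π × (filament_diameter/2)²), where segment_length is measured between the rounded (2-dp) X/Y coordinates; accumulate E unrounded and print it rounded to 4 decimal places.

At z = 14.1 mm: the r=7.5 sphere contributes a regular 16-gon of circumradius √(7.5²−6.6²) = 3.562; the cube at (14, -4) does not reach this height (z outside [6.5, 10]); Subtracting the remaining from the first: none of the subtracted shapes is present at this height, so the r=7.5 sphere is unchanged — 1 connected region. The outline is a single polygon with 16 vertices. Extrusion per mm of travel: 0.4 × 0.3 / (π × 1.425²) = 0.018811. Accumulating E over each segment gives final E = 0.4182.

G0 X-3.56 Y0.00 Z14.10
G1 X-3.29 Y-1.36 E0.0261
G1 X-2.52 Y-2.52 E0.0523
G1 X-1.36 Y-3.29 E0.0785
G1 X0.00 Y-3.56 E0.1045
G1 X1.36 Y-3.29 E0.1306
G1 X2.52 Y-2.52 E0.1568
G1 X3.29 Y-1.36 E0.1830
G1 X3.56 Y0.00 E0.2091
G1 X3.29 Y1.36 E0.2352
G1 X2.52 Y2.52 E0.2614
G1 X1.36 Y3.29 E0.2875
G1 X0.00 Y3.56 E0.3136
G1 X-1.36 Y3.29 E0.3397
G1 X-2.52 Y2.52 E0.3659
G1 X-3.29 Y1.36 E0.3921
G1 X-3.56 Y0.00 E0.4182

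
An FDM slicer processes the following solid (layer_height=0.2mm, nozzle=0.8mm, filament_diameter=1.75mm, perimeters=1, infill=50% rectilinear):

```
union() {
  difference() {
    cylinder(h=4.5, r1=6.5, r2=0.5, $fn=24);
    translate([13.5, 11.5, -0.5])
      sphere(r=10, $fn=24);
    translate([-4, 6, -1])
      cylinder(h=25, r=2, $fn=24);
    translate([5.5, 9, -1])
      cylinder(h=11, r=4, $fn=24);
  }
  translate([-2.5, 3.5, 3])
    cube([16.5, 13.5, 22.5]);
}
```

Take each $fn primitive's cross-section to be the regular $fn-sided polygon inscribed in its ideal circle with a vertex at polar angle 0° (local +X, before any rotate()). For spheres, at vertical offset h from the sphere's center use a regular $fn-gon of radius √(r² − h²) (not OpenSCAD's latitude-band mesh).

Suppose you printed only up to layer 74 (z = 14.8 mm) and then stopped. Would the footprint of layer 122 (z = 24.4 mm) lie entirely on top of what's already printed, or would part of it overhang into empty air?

Compare the two slices. At z = 14.8: the cone does not reach this height (z outside [0, 4.5]); the sphere at (13.5, 11.5) does not reach this height (|z−center|=15.300 > r=10); the r=2 cylinder at (-4, 6) contributes a regular 24-gon of circumradius 2 (area = (24/2)·2.000²·sin(360°/24) = 12.42 mm²); the cylinder at (5.5, 9) is not intersected at this z (z outside [-1, 10]); Subtracting the remaining from the first: the first operand is absent here, so nothing remains; the 16.5×13.5 cube at (-2.5, 3.5) contributes its full rectangle (area 222.75 mm²); Combining (union): only the 16.5×13.5 cube at (-2.5, 3.5) is present, so the union is just that shape — area = 222.75 mm². At z = 24.4: the cone does not reach this height (z outside [0, 4.5]); the sphere at (13.5, 11.5) is absent (|z−center|=24.900 > r=10); the cylinder at (-4, 6) does not reach this height (z outside [-1, 24]); the cylinder at (5.5, 9) is not intersected at this z (z outside [-1, 10]); Taking the first minus the rest: the first operand is absent here, so nothing remains; the 16.5×13.5 cube at (-2.5, 3.5) contributes its full rectangle (area 222.75 mm²); Merging all regions: only the 16.5×13.5 cube at (-2.5, 3.5) is present, so the union is just that shape — area = 222.75 mm². Checking containment: the cross-section at z = 24.4 is a subset of the cross-section at z = 14.8.

entirely on top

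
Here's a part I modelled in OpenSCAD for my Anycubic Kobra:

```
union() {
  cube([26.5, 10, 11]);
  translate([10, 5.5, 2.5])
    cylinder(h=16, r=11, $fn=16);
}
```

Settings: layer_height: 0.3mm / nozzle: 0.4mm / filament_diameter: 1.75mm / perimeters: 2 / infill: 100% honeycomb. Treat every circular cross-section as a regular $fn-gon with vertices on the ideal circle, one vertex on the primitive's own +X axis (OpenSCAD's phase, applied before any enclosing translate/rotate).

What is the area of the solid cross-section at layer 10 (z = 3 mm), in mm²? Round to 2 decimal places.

At z = 3 mm: the 26.5×10 cube contributes its full rectangle (area 265.00 mm²); the r=11 cylinder at (10, 5.5) contributes a regular 16-gon of circumradius 11 (area = (16/2)·11.000²·sin(360°/16) = 370.44 mm²); Taking the union: the regions partially overlap — summed areas 635.44 mm² minus the doubly-counted overlap 204.20 mm² gives 431.24 mm² — area = 431.24 mm². Overall, the cross-section is a single solid region. Net area = 431.24 mm².

431.24 mm²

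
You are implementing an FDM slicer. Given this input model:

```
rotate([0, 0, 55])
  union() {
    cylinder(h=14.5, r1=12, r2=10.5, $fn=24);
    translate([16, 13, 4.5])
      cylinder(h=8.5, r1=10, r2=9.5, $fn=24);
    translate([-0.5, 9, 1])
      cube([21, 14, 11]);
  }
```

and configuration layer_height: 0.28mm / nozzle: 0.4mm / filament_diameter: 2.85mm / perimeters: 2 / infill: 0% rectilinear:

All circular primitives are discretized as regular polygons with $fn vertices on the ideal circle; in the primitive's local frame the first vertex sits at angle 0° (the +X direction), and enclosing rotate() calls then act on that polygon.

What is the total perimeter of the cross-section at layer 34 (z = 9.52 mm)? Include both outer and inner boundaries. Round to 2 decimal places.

At z = 9.52 mm: the cone (r1=12→r2=10.5) has section circumradius 11.015 here — a regular 24-gon (perimeter = 2·24·11.015·sin(180°/24) = 69.01 mm); the cone at (16, 13) contributes a regular 24-gon of circumradius 9.705 (interpolated between r1=10 and r2=9.5 at t=0.591) (perimeter = 2·24·9.705·sin(180°/24) = 60.80 mm); the 21×14 cube at (-0.5, 9) contributes its full rectangle (perimeter 70.00 mm); Taking the union: the regions partially overlap (shared area 179.65 mm²), so the edge portions inside another operand are dropped and the merged outline is re-measured after clipping — boundary = 134.18 mm; (rotated 55° about Z; rotation is an isometry so areas/perimeters/island counts are preserved). Overall, the cross-section is a single solid region. Total boundary length (outer) = 134.18 mm.

134.18 mm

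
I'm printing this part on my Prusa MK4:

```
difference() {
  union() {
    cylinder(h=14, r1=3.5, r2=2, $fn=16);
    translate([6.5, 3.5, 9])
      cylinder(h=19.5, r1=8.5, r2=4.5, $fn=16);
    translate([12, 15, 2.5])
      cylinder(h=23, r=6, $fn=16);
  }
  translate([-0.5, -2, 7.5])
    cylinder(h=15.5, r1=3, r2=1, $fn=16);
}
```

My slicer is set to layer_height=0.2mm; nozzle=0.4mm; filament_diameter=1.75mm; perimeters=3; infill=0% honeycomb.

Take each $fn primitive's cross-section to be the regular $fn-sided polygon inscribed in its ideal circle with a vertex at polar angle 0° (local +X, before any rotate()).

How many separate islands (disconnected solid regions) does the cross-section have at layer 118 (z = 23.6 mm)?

2

At z = 23.6 mm: the cone does not reach this height (z outside [0, 14]); the cone at (6.5, 3.5): at t=0.749 of its height the radius interpolates to r₁+(r₂−r₁)t = 5.505, giving a regular 16-gon of that circumradius; the r=6 cylinder at (12, 15) gives a regular 16-gon of circumradius 6 (constant along its height); Combining (union): the 2 present regions are separate (no shared area or edge), so areas and boundary lengths simply add and each stays a separate island — 2 connected regions; the cone at (-0.5, -2) does not reach this height (z outside [7.5, 23]); After the difference (first − rest): none of the subtracted shapes is present at this height, so the result so far is unchanged — 2 connected regions. Overall, the cross-section has 2 separate islands. Island count = 2.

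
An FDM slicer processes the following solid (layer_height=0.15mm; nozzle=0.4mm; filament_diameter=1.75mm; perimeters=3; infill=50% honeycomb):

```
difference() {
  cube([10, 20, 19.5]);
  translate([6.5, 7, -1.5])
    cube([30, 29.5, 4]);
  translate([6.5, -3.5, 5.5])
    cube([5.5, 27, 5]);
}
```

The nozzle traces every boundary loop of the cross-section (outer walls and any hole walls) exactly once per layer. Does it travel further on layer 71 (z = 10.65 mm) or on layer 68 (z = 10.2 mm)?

layer 71 (z = 10.65 mm)

Layer 71 (z = 10.65): the cube (footprint 10×20) is included at this height (perimeter 60.00 mm); the cube at (6.5, 7) does not reach this height (z outside [-1.5, 2.5]); the cube at (6.5, -3.5) is absent (z outside [5.5, 10.5]); Taking the first minus the rest: none of the subtracted shapes is present at this height, so the 10×20 cube is unchanged — boundary = 60.00 mm. So its perimeter = 60.00 mm. Layer 68 (z = 10.2): the cube is present — its section is the full 10×20 rectangle (perimeter 60.00 mm); the cube at (6.5, 7) is not intersected at this z (z outside [-1.5, 2.5]); the 5.5×27 cube at (6.5, -3.5) contributes its full rectangle (perimeter 65.00 mm); Taking the first minus the rest: starting from the 10×20 cube, the 5.5×27 cube at (6.5, -3.5) partially overlaps it — only the 70.00 mm² overlap (of its 148.50 mm²) is removed, clipping the outline — boundary = 53.00 mm. So its perimeter = 53.00 mm. Layer 71 is larger (60.00 vs 53.00 mm).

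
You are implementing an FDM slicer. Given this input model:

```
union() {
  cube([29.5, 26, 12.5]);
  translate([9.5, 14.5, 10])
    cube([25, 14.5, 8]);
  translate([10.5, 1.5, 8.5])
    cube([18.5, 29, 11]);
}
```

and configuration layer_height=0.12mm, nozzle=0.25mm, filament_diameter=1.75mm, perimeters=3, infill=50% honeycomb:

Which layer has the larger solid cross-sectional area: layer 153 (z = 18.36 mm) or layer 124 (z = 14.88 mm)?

Layer 153 (z = 18.36): the cube does not reach this height (z outside [0, 12.5]); the cube at (9.5, 14.5) is not intersected at this z (z outside [10, 18]); the 18.5×29 cube at (10.5, 1.5) contributes its full rectangle (area 536.50 mm²); Merging all regions: only the 18.5×29 cube at (10.5, 1.5) is present, so the union is just that shape — area = 536.50 mm². So its area = 536.50 mm². Layer 124 (z = 14.88): the cube is not intersected at this z (z outside [0, 12.5]); the cube at (9.5, 14.5) is present — its section is the full 25×14.5 rectangle (area 362.50 mm²); the 18.5×29 cube at (10.5, 1.5) contributes its full rectangle (area 536.50 mm²); Taking the union: the regions partially overlap — summed areas 899.00 mm² minus the doubly-counted overlap 268.25 mm² gives 630.75 mm² — area = 630.75 mm². So its area = 630.75 mm². Layer 124 is larger (630.75 vs 536.50 mm²).

layer 124 (z = 14.88 mm)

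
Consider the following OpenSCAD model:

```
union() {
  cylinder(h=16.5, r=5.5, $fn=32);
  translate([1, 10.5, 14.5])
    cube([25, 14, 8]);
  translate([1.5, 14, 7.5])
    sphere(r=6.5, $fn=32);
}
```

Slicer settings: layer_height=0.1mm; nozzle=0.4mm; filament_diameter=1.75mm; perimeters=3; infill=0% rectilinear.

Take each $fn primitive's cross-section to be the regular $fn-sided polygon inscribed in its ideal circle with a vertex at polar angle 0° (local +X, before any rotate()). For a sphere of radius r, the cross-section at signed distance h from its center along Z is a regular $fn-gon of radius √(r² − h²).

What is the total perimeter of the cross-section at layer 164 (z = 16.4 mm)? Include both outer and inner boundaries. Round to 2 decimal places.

At z = 16.4 mm: the cylinder: section is a regular 32-gon, circumradius r=5.5 (perimeter = 2·32·5.500·sin(180°/32) = 34.50 mm); the cube at (1, 10.5) (footprint 25×14) is included at this height (perimeter 78.00 mm); the sphere at (1.5, 14) is not intersected at this z (|z−center|=8.900 > r=6.5); Combining (union): the 2 present regions are separate (no shared area or edge), so areas and boundary lengths simply add and each stays a separate island — boundary = 112.50 mm. Overall, the cross-section has 2 separate islands. Total boundary length (outer) = 112.50 mm.

112.50 mm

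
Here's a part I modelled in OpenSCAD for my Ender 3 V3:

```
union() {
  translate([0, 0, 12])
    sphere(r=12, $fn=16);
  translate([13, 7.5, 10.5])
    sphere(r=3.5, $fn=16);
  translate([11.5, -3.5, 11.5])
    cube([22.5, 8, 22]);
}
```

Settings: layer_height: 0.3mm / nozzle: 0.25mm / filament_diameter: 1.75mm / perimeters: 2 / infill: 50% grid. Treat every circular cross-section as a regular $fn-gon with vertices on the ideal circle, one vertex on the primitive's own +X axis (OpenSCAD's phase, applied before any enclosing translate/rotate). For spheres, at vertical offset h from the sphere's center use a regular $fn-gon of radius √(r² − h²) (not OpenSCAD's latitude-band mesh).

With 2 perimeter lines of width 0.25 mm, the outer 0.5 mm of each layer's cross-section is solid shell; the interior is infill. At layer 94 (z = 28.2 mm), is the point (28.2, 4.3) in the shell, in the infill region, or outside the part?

shell

At z = 28.2 mm: the sphere is not intersected at this z (|z−center|=16.200 > r=12); the sphere at (13, 7.5) is absent (|z−center|=17.700 > r=3.5); the cube at (11.5, -3.5) (footprint 22.5×8) is included at this height; Combining (union): only the 22.5×8 cube at (11.5, -3.5) is present, so the union is just that shape — 1 connected region. Overall, the cross-section is a single solid region. The nearest boundary edge runs (34.00, 4.50)→(11.50, 4.50); distance from the point to it = 0.20 mm. The point is inside the cross-section, 0.20 mm from the nearest boundary — within the 0.5 mm shell band (2 × 0.25).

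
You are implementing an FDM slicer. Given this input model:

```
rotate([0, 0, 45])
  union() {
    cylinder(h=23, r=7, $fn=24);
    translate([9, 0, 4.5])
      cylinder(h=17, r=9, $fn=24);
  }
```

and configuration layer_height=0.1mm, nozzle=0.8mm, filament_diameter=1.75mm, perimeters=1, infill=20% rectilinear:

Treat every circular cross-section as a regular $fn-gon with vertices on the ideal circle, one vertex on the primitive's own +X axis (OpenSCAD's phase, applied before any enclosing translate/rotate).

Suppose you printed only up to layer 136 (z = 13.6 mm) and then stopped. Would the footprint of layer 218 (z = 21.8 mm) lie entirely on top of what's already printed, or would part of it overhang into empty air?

entirely on top

Compare the two slices. At z = 13.6: the r=7 cylinder contributes a regular 24-gon of circumradius 7 (area = (24/2)·7.000²·sin(360°/24) = 152.19 mm²); the r=9 cylinder at (9, 0) contributes a regular 24-gon of circumradius 9 (area = (24/2)·9.000²·sin(360°/24) = 251.57 mm²); Combining (union): the regions partially overlap — summed areas 403.76 mm² minus the doubly-counted overlap 62.69 mm² gives 341.07 mm² — area = 341.07 mm²; (rotated 45° about Z; rotation is an isometry so areas/perimeters/island counts are preserved). At z = 21.8: the r=7 cylinder contributes a regular 24-gon of circumradius 7 (area = (24/2)·7.000²·sin(360°/24) = 152.19 mm²); the cylinder at (9, 0) is absent (z outside [4.5, 21.5]); Combining (union): only the r=7 cylinder is present, so the union is just that shape — area = 152.19 mm²; (whole slice rotated 45° about Z — lengths, areas and connectivity unchanged). Checking containment: the cross-section at z = 21.8 is a subset of the cross-section at z = 13.6.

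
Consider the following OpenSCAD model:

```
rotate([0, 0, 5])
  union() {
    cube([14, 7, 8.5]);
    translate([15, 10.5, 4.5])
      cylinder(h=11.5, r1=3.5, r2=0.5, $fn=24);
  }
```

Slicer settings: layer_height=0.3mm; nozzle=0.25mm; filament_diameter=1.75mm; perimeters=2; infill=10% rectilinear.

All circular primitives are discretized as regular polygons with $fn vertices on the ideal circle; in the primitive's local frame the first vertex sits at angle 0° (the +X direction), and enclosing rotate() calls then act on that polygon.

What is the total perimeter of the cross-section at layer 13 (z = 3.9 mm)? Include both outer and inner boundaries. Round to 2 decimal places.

At z = 3.9 mm: the cube (footprint 14×7) is included at this height (perimeter 42.00 mm); the cone at (15, 10.5) does not reach this height (z outside [4.5, 16]); Taking the union: only the 14×7 cube is present, so the union is just that shape — boundary = 42.00 mm; (whole slice rotated 5° about Z — lengths, areas and connectivity unchanged). Overall, the cross-section is a single solid region. Total boundary length (outer) = 42.00 mm.

42.00 mm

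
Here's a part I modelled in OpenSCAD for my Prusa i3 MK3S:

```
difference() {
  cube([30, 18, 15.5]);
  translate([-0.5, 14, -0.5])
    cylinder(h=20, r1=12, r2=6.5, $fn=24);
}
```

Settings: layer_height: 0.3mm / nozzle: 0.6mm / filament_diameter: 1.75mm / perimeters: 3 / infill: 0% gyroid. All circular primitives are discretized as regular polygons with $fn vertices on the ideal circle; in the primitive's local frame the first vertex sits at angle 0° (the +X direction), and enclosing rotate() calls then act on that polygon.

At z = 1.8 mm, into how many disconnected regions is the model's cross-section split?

At z = 1.8 mm: the cube is present — its section is the full 30×18 rectangle; the cone at (-0.5, 14) (r1=12→r2=6.5) has section circumradius 11.367 here — a regular 24-gon; Subtracting the remaining from the first: starting from the 30×18 cube, the cone at (-0.5, 14) partially overlaps it — only the 136.93 mm² overlap (of its 401.34 mm²) is removed, clipping the outline — 1 connected region. The result has 1 disconnected region.

1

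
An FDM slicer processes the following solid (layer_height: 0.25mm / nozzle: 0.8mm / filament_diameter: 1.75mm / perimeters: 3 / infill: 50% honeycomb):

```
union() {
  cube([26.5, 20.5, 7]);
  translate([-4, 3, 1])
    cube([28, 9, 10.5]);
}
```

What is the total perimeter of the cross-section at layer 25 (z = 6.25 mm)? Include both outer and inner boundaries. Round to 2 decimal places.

102.00 mm

At z = 6.25 mm: the cube (footprint 26.5×20.5) is included at this height (perimeter 94.00 mm); the cube at (-4, 3) is present — its section is the full 28×9 rectangle (perimeter 74.00 mm); Combining (union): the regions partially overlap (shared area 216.00 mm²), so the edge portions inside another operand are dropped and the merged outline is re-measured after clipping — boundary = 102.00 mm. Overall, the cross-section is a single solid region. Total boundary length (outer) = 102.00 mm.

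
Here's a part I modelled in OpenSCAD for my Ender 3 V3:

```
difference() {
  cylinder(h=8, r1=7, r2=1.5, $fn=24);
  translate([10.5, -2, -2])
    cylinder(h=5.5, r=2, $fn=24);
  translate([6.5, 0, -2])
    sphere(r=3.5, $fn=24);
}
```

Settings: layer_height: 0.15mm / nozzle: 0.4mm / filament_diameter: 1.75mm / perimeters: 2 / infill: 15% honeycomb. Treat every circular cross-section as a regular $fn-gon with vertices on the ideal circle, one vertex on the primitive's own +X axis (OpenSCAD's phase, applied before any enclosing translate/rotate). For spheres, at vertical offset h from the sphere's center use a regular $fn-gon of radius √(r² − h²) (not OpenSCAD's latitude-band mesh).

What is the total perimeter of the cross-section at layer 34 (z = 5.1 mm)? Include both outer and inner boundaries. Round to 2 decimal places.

21.89 mm

At z = 5.1 mm: the cone (r1=7→r2=1.5) has section circumradius 3.494 here — a regular 24-gon (perimeter = 2·24·3.494·sin(180°/24) = 21.89 mm); the cylinder at (10.5, -2) does not reach this height (z outside [-2, 3.5]); the sphere at (6.5, 0) is absent (|z−center|=7.100 > r=3.5); Taking the first minus the rest: none of the subtracted shapes is present at this height, so the cone is unchanged — boundary = 21.89 mm. Overall, the cross-section is a single solid region. Total boundary length (outer) = 21.89 mm.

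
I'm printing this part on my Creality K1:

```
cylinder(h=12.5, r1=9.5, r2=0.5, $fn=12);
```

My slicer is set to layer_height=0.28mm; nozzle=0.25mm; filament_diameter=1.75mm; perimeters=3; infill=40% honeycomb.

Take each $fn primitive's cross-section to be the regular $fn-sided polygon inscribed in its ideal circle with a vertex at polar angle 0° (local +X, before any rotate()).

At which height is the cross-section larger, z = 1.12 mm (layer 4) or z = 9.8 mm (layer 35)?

layer 4 (z = 1.12 mm)

Layer 4 (z = 1.12): the cone (r1=9.5→r2=0.5) has section circumradius 8.694 here — a regular 12-gon (area = (12/2)·8.694²·sin(360°/12) = 226.74 mm²). So its area = 226.74 mm². Layer 35 (z = 9.8): the cone (r1=9.5→r2=0.5) has section circumradius 2.444 here — a regular 12-gon (area = (12/2)·2.444²·sin(360°/12) = 17.92 mm²). So its area = 17.92 mm². Layer 4 is larger (226.74 vs 17.92 mm²).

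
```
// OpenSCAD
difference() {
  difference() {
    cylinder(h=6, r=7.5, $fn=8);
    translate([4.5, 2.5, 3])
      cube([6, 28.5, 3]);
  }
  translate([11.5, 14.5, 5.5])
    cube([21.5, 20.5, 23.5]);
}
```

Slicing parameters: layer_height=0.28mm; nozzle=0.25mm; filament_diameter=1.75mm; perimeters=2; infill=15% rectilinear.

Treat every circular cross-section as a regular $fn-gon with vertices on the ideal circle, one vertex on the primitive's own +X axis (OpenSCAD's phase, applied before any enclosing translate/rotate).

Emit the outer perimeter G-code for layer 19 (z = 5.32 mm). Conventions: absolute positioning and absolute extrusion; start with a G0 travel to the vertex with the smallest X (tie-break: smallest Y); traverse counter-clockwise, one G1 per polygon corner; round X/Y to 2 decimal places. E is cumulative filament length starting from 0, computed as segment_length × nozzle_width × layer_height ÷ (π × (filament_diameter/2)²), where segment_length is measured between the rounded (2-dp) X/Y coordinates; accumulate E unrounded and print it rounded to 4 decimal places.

At z = 5.32 mm: the r=7.5 cylinder gives a regular 8-gon of circumradius 7.5 (constant along its height); the 6×28.5 cube at (4.5, 2.5) contributes its full rectangle; Subtracting the remaining from the first: starting from the r=7.5 cylinder, the 6×28.5 cube at (4.5, 2.5) partially overlaps it — only the 4.01 mm² overlap (of its 171.00 mm²) is removed, clipping the outline — 1 connected region; the cube at (11.5, 14.5) is not intersected at this z (z outside [5.5, 29]); Taking the first minus the rest: none of the subtracted shapes is present at this height, so that combined region is unchanged — 1 connected region. The outline is a single polygon with 10 vertices. Extrusion per mm of travel: 0.25 × 0.28 / (π × 0.875²) = 0.029103. Accumulating E over each segment gives final E = 1.3710.

G0 X-7.50 Y0.00 Z5.32
G1 X-5.30 Y-5.30 E0.1670
G1 X0.00 Y-7.50 E0.3340
G1 X5.30 Y-5.30 E0.5010
G1 X7.50 Y0.00 E0.6680
G1 X6.46 Y2.50 E0.7468
G1 X4.50 Y2.50 E0.8039
G1 X4.50 Y5.64 E0.8952
G1 X0.00 Y7.50 E1.0369
G1 X-5.30 Y5.30 E1.2040
G1 X-7.50 Y0.00 E1.3710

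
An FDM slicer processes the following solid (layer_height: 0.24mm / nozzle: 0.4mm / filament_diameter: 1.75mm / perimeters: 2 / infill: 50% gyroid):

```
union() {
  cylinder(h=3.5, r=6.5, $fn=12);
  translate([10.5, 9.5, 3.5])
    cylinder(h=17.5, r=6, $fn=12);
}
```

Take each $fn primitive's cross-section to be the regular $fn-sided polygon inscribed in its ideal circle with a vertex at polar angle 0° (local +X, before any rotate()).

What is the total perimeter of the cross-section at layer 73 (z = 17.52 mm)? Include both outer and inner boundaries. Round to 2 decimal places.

37.27 mm

At z = 17.52 mm: the cylinder is not intersected at this z (z outside [0, 3.5]); the r=6 cylinder at (10.5, 9.5) contributes a regular 12-gon of circumradius 6 (perimeter = 2·12·6.000·sin(180°/12) = 37.27 mm); Merging all regions: only the r=6 cylinder at (10.5, 9.5) is present, so the union is just that shape — boundary = 37.27 mm. Overall, the cross-section is a single solid region. Total boundary length (outer) = 37.27 mm.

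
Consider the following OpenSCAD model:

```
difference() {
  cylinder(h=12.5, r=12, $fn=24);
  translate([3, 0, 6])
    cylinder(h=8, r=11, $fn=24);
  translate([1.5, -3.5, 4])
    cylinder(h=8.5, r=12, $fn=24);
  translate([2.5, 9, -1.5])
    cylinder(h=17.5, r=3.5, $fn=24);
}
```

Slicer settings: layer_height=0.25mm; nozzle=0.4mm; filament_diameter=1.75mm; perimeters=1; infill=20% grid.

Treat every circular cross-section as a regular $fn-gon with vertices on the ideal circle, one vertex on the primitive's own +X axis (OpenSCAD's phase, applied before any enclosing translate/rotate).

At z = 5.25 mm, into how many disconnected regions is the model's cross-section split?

2

At z = 5.25 mm: the r=12 cylinder gives a regular 24-gon of circumradius 12 (constant along its height); the cylinder at (3, 0) does not reach this height (z outside [6, 14]); the cylinder at (1.5, -3.5): section is a regular 24-gon, circumradius r=12; the r=3.5 cylinder at (2.5, 9) contributes a regular 24-gon of circumradius 3.5; After the difference (first − rest): starting from the r=12 cylinder, the r=12 cylinder at (1.5, -3.5) partially overlaps it — only the 356.70 mm² overlap (of its 447.24 mm²) is removed, clipping the outline; the r=3.5 cylinder at (2.5, 9) partially overlaps it — only the 21.03 mm² overlap (of its 38.05 mm²) is removed, clipping the outline — 2 connected regions. The result has 2 disconnected regions.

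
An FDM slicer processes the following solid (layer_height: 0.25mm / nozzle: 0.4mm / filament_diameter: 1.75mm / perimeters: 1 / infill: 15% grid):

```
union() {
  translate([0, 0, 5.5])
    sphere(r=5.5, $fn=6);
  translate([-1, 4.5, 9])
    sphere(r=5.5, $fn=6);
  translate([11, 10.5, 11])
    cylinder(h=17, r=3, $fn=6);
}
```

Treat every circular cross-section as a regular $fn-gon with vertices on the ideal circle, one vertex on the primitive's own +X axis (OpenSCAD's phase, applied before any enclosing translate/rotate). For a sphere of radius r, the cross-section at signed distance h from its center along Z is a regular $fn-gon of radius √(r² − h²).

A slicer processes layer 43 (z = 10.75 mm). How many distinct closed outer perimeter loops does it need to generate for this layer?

At z = 10.75 mm: the r=5.5 sphere contributes a regular 6-gon of circumradius √(5.5²−5.25²) = 1.639; the r=5.5 sphere at (-1, 4.5) contributes a regular 6-gon of circumradius √(5.5²−1.75²) = 5.214; the cylinder at (11, 10.5) is absent (z outside [11, 28]); Combining (union): the regions partially overlap (shared area 3.54 mm²), so overlapping operands fuse into one piece — 1 connected region. The result has 1 disconnected region.

1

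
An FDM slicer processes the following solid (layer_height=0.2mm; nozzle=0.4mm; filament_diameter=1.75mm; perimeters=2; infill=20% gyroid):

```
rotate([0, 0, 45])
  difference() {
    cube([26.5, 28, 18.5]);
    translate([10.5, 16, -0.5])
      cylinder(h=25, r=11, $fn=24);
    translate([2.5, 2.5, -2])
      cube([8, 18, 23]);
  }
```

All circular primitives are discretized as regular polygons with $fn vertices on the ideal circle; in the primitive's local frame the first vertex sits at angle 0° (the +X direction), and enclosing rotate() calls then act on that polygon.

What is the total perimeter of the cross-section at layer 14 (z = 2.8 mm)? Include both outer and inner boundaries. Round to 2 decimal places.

172.75 mm

At z = 2.8 mm: the cube is present — its section is the full 26.5×28 rectangle (perimeter 109.00 mm); the r=11 cylinder at (10.5, 16) contributes a regular 24-gon of circumradius 11 (perimeter = 2·24·11.000·sin(180°/24) = 68.92 mm); the 8×18 cube at (2.5, 2.5) contributes its full rectangle (perimeter 52.00 mm); Taking the first minus the rest: starting from the 26.5×28 cube, the r=11 cylinder at (10.5, 16) partially overlaps it — only the 373.99 mm² overlap (of its 375.81 mm²) is removed, clipping the outline; the 8×18 cube at (2.5, 2.5) partially overlaps it — only the 29.08 mm² overlap (of its 144.00 mm²) is removed, clipping the outline — boundary = 172.75 mm; (rotated 45° about Z; rotation is an isometry so areas/perimeters/island counts are preserved). Overall, the cross-section is a single solid region. Total boundary length (outer) = 172.75 mm.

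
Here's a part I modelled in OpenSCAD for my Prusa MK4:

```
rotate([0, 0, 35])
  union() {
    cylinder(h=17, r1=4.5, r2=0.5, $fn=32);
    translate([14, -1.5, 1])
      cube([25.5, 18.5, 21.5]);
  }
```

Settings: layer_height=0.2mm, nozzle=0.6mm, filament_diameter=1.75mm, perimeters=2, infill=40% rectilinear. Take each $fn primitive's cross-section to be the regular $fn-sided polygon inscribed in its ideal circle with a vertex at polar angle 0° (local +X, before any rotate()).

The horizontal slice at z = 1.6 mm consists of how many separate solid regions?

At z = 1.6 mm: the cone (r1=4.5→r2=0.5) has section circumradius 4.124 here — a regular 32-gon; the cube at (14, -1.5) is present — its section is the full 25.5×18.5 rectangle; Combining (union): the 2 present regions are separate (no shared area or edge), so areas and boundary lengths simply add and each stays a separate island — 2 connected regions; (rotated 35° about Z; rotation is an isometry so areas/perimeters/island counts are preserved). The result has 2 disconnected regions.

2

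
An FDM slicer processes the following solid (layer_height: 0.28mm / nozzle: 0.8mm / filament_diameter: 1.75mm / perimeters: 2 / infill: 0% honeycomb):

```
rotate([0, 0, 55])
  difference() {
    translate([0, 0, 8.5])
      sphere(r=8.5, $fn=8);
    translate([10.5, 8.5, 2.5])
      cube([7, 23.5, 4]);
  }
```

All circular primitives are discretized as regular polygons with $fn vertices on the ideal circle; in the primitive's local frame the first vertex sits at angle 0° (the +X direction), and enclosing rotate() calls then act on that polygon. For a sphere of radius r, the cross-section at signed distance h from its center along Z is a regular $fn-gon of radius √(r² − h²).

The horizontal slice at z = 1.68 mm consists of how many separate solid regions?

1

At z = 1.68 mm: the r=8.5 sphere slices to a regular 8-gon of circumradius 5.073 (√(r²−h²) with h=6.82 from center); the cube at (10.5, 8.5) is not intersected at this z (z outside [2.5, 6.5]); Subtracting the remaining from the first: none of the subtracted shapes is present at this height, so the r=8.5 sphere is unchanged — 1 connected region; (rotated 55° about Z; rotation is an isometry so areas/perimeters/island counts are preserved). The result has 1 disconnected region.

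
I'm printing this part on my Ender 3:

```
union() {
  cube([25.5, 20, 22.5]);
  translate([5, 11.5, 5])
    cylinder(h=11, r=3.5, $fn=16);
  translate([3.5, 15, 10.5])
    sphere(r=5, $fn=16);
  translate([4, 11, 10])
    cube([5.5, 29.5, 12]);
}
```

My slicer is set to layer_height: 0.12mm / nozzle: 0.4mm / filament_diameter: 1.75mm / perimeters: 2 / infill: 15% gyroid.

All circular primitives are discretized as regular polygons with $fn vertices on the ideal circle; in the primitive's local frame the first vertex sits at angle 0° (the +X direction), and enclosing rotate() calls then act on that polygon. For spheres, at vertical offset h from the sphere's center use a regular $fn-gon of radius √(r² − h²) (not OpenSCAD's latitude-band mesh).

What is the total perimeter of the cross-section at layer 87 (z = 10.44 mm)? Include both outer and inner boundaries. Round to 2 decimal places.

At z = 10.44 mm: the 25.5×20 cube contributes its full rectangle (perimeter 91.00 mm); the cylinder at (5, 11.5): section is a regular 16-gon, circumradius r=3.5 (perimeter = 2·16·3.500·sin(180°/16) = 21.85 mm); the sphere at (3.5, 15): section is a regular 16-gon, circumradius = √(r²−h²) = √(5²−0.06²) = 5.000 (perimeter = 2·16·5.000·sin(180°/16) = 31.21 mm); the 5.5×29.5 cube at (4, 11) contributes its full rectangle (perimeter 70.00 mm); Combining (union): the regions partially overlap (shared area 156.65 mm²), so the edge portions inside another operand are dropped and the merged outline is re-measured after clipping — boundary = 132.77 mm. Overall, the cross-section is a single solid region. Total boundary length (outer) = 132.77 mm.

132.77 mm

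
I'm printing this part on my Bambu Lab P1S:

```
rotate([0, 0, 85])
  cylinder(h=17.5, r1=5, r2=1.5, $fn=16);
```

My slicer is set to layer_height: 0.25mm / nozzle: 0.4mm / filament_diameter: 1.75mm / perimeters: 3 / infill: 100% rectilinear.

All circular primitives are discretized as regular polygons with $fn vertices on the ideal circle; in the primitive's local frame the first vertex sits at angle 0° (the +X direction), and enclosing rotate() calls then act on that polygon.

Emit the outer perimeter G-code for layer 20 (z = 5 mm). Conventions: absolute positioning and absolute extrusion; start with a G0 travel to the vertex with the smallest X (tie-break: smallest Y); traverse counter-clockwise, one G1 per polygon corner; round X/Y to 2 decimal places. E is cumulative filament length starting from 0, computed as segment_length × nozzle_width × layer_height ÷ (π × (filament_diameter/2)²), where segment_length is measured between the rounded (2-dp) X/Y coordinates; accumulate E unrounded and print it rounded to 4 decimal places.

G0 X-3.98 Y0.35 Z5.00
G1 X-3.81 Y-1.20 E0.0648
G1 X-3.06 Y-2.57 E0.1298
G1 X-1.85 Y-3.55 E0.1945
G1 X-0.35 Y-3.98 E0.2594
G1 X1.20 Y-3.81 E0.3242
G1 X2.57 Y-3.06 E0.3891
G1 X3.55 Y-1.85 E0.4539
G1 X3.98 Y-0.35 E0.5187
G1 X3.81 Y1.20 E0.5836
G1 X3.06 Y2.57 E0.6485
G1 X1.85 Y3.55 E0.7132
G1 X0.35 Y3.98 E0.7781
G1 X-1.20 Y3.81 E0.8429
G1 X-2.57 Y3.06 E0.9079
G1 X-3.55 Y1.85 E0.9726
G1 X-3.98 Y0.35 E1.0375

At z = 5 mm: the cone contributes a regular 16-gon of circumradius 4.000 (interpolated between r1=5 and r2=1.5 at t=0.286); (rotated 85° about Z; rotation is an isometry so areas/perimeters/island counts are preserved). The outline is a single polygon with 16 vertices. Extrusion per mm of travel: 0.4 × 0.25 / (π × 0.875²) = 0.041575. Accumulating E over each segment gives final E = 1.0375.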